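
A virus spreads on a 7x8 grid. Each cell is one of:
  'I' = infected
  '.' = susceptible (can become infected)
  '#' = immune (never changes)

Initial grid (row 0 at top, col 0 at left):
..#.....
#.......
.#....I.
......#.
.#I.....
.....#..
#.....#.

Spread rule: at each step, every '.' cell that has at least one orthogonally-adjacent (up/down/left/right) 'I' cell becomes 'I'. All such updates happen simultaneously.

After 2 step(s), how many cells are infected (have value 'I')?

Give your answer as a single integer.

Answer: 21

Derivation:
Step 0 (initial): 2 infected
Step 1: +6 new -> 8 infected
Step 2: +13 new -> 21 infected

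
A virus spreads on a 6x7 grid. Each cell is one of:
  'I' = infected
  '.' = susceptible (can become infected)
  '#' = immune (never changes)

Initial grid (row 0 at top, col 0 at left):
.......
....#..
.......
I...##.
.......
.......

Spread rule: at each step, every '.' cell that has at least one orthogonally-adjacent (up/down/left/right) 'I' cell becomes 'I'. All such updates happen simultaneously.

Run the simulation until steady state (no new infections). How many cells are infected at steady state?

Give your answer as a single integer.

Step 0 (initial): 1 infected
Step 1: +3 new -> 4 infected
Step 2: +5 new -> 9 infected
Step 3: +6 new -> 15 infected
Step 4: +5 new -> 20 infected
Step 5: +5 new -> 25 infected
Step 6: +4 new -> 29 infected
Step 7: +5 new -> 34 infected
Step 8: +4 new -> 38 infected
Step 9: +1 new -> 39 infected
Step 10: +0 new -> 39 infected

Answer: 39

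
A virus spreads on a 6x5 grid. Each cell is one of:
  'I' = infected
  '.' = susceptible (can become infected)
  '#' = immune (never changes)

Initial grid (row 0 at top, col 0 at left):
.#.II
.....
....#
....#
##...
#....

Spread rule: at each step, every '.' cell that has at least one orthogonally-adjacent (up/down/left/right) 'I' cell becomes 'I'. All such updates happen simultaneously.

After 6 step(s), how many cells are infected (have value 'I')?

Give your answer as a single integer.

Answer: 23

Derivation:
Step 0 (initial): 2 infected
Step 1: +3 new -> 5 infected
Step 2: +2 new -> 7 infected
Step 3: +3 new -> 10 infected
Step 4: +4 new -> 14 infected
Step 5: +6 new -> 20 infected
Step 6: +3 new -> 23 infected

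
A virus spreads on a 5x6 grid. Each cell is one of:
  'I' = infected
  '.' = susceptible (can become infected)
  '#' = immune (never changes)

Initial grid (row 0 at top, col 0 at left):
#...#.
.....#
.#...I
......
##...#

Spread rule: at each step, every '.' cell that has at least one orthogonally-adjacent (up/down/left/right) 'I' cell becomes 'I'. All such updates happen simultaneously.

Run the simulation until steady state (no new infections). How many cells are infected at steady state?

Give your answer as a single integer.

Step 0 (initial): 1 infected
Step 1: +2 new -> 3 infected
Step 2: +3 new -> 6 infected
Step 3: +4 new -> 10 infected
Step 4: +4 new -> 14 infected
Step 5: +4 new -> 18 infected
Step 6: +3 new -> 21 infected
Step 7: +1 new -> 22 infected
Step 8: +0 new -> 22 infected

Answer: 22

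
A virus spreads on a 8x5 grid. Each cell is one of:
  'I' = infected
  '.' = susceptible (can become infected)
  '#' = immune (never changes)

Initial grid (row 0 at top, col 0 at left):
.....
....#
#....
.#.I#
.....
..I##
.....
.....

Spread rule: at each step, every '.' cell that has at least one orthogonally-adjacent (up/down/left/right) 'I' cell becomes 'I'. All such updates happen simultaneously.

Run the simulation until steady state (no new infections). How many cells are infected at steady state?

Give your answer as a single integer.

Answer: 34

Derivation:
Step 0 (initial): 2 infected
Step 1: +6 new -> 8 infected
Step 2: +9 new -> 17 infected
Step 3: +8 new -> 25 infected
Step 4: +6 new -> 31 infected
Step 5: +2 new -> 33 infected
Step 6: +1 new -> 34 infected
Step 7: +0 new -> 34 infected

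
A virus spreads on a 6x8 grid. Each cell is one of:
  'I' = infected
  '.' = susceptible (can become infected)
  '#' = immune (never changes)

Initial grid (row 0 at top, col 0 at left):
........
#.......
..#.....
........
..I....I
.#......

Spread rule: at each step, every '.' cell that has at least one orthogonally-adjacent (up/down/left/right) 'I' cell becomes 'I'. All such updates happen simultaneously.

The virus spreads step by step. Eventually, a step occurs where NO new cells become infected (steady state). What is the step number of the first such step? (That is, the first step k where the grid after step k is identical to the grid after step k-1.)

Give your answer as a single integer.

Answer: 7

Derivation:
Step 0 (initial): 2 infected
Step 1: +7 new -> 9 infected
Step 2: +9 new -> 18 infected
Step 3: +10 new -> 28 infected
Step 4: +7 new -> 35 infected
Step 5: +6 new -> 41 infected
Step 6: +4 new -> 45 infected
Step 7: +0 new -> 45 infected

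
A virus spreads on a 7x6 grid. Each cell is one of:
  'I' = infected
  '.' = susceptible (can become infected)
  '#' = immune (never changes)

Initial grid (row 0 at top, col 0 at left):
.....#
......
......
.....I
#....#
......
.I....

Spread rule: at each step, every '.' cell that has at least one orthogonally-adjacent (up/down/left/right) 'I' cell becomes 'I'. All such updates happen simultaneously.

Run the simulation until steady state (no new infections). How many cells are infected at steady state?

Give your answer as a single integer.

Step 0 (initial): 2 infected
Step 1: +5 new -> 7 infected
Step 2: +8 new -> 15 infected
Step 3: +9 new -> 24 infected
Step 4: +7 new -> 31 infected
Step 5: +4 new -> 35 infected
Step 6: +3 new -> 38 infected
Step 7: +1 new -> 39 infected
Step 8: +0 new -> 39 infected

Answer: 39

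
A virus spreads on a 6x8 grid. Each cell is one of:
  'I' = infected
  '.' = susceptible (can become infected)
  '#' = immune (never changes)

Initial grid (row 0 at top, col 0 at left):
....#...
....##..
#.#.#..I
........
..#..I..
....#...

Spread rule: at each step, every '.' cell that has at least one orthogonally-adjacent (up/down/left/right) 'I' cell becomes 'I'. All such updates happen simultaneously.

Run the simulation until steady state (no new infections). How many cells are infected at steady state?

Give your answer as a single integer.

Answer: 40

Derivation:
Step 0 (initial): 2 infected
Step 1: +7 new -> 9 infected
Step 2: +8 new -> 17 infected
Step 3: +4 new -> 21 infected
Step 4: +4 new -> 25 infected
Step 5: +3 new -> 28 infected
Step 6: +6 new -> 34 infected
Step 7: +3 new -> 37 infected
Step 8: +2 new -> 39 infected
Step 9: +1 new -> 40 infected
Step 10: +0 new -> 40 infected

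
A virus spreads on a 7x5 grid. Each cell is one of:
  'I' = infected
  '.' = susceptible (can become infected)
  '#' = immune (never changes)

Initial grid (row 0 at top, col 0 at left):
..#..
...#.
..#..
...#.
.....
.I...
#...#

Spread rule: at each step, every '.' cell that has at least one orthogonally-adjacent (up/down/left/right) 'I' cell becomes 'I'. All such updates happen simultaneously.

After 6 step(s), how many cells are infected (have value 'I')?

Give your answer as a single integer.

Answer: 25

Derivation:
Step 0 (initial): 1 infected
Step 1: +4 new -> 5 infected
Step 2: +5 new -> 10 infected
Step 3: +6 new -> 16 infected
Step 4: +3 new -> 19 infected
Step 5: +4 new -> 23 infected
Step 6: +2 new -> 25 infected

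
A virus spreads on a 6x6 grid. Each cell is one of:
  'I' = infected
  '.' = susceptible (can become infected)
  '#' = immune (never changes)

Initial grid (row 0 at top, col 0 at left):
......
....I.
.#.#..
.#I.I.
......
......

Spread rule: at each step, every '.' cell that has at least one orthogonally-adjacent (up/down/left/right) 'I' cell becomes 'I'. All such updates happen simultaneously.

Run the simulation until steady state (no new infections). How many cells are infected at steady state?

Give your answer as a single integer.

Answer: 33

Derivation:
Step 0 (initial): 3 infected
Step 1: +9 new -> 12 infected
Step 2: +9 new -> 21 infected
Step 3: +6 new -> 27 infected
Step 4: +4 new -> 31 infected
Step 5: +2 new -> 33 infected
Step 6: +0 new -> 33 infected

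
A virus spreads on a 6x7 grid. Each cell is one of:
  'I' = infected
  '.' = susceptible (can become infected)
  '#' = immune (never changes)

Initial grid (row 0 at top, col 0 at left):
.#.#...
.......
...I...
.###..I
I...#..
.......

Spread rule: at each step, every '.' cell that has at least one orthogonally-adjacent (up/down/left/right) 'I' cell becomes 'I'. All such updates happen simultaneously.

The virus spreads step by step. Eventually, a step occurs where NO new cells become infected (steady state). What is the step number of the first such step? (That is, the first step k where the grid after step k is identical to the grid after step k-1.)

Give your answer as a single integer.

Step 0 (initial): 3 infected
Step 1: +9 new -> 12 infected
Step 2: +11 new -> 23 infected
Step 3: +9 new -> 32 infected
Step 4: +4 new -> 36 infected
Step 5: +0 new -> 36 infected

Answer: 5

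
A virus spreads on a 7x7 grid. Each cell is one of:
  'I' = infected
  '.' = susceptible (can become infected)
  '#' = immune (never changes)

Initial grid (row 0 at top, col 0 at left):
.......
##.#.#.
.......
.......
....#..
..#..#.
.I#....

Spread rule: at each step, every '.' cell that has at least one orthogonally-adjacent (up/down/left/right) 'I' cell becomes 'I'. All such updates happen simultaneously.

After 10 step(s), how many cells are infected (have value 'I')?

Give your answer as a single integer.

Step 0 (initial): 1 infected
Step 1: +2 new -> 3 infected
Step 2: +2 new -> 5 infected
Step 3: +3 new -> 8 infected
Step 4: +4 new -> 12 infected
Step 5: +4 new -> 16 infected
Step 6: +5 new -> 21 infected
Step 7: +4 new -> 25 infected
Step 8: +7 new -> 32 infected
Step 9: +5 new -> 37 infected
Step 10: +3 new -> 40 infected

Answer: 40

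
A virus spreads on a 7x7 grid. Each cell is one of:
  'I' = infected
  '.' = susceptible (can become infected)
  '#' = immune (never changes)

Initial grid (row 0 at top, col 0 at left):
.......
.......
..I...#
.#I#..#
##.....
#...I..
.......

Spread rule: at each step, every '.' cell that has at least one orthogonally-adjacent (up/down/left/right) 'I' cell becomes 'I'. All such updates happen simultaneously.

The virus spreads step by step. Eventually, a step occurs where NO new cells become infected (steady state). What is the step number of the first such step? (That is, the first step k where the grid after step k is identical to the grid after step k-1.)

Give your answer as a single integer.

Step 0 (initial): 3 infected
Step 1: +8 new -> 11 infected
Step 2: +12 new -> 23 infected
Step 3: +11 new -> 34 infected
Step 4: +4 new -> 38 infected
Step 5: +3 new -> 41 infected
Step 6: +1 new -> 42 infected
Step 7: +0 new -> 42 infected

Answer: 7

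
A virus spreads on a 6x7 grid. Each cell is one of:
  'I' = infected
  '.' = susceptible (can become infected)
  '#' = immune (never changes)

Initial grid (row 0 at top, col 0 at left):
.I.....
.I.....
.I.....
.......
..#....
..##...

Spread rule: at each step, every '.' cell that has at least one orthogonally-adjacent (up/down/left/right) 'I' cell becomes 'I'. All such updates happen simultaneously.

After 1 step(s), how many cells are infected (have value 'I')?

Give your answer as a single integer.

Answer: 10

Derivation:
Step 0 (initial): 3 infected
Step 1: +7 new -> 10 infected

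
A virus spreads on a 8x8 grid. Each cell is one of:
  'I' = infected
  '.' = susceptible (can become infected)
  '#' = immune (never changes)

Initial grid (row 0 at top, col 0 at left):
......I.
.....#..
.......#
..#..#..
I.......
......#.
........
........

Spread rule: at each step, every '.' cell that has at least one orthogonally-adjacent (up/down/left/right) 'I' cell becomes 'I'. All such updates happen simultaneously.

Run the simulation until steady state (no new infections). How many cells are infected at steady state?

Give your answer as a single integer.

Answer: 59

Derivation:
Step 0 (initial): 2 infected
Step 1: +6 new -> 8 infected
Step 2: +8 new -> 16 infected
Step 3: +10 new -> 26 infected
Step 4: +13 new -> 39 infected
Step 5: +9 new -> 48 infected
Step 6: +4 new -> 52 infected
Step 7: +3 new -> 55 infected
Step 8: +3 new -> 58 infected
Step 9: +1 new -> 59 infected
Step 10: +0 new -> 59 infected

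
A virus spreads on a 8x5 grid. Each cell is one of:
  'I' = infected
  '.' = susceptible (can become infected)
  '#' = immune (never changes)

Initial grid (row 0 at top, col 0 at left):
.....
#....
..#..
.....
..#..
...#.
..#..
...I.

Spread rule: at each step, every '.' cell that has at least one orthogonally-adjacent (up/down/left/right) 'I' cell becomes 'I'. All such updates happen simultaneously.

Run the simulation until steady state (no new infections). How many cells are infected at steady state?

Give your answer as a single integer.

Step 0 (initial): 1 infected
Step 1: +3 new -> 4 infected
Step 2: +2 new -> 6 infected
Step 3: +3 new -> 9 infected
Step 4: +3 new -> 12 infected
Step 5: +5 new -> 17 infected
Step 6: +4 new -> 21 infected
Step 7: +5 new -> 26 infected
Step 8: +4 new -> 30 infected
Step 9: +3 new -> 33 infected
Step 10: +2 new -> 35 infected
Step 11: +0 new -> 35 infected

Answer: 35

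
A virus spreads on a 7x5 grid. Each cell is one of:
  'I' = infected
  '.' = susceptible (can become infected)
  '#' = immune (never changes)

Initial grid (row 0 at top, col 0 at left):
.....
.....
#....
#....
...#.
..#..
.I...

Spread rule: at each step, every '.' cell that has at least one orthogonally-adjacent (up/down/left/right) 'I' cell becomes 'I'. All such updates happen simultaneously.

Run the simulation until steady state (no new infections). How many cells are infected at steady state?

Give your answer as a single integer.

Step 0 (initial): 1 infected
Step 1: +3 new -> 4 infected
Step 2: +3 new -> 7 infected
Step 3: +5 new -> 12 infected
Step 4: +3 new -> 15 infected
Step 5: +4 new -> 19 infected
Step 6: +5 new -> 24 infected
Step 7: +4 new -> 28 infected
Step 8: +2 new -> 30 infected
Step 9: +1 new -> 31 infected
Step 10: +0 new -> 31 infected

Answer: 31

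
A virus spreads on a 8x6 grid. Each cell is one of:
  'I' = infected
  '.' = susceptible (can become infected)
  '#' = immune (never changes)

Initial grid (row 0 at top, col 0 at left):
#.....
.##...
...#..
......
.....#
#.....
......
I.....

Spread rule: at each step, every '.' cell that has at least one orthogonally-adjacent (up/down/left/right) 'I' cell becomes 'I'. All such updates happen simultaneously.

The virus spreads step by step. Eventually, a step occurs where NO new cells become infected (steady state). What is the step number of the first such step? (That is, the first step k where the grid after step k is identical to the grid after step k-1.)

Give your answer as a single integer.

Answer: 15

Derivation:
Step 0 (initial): 1 infected
Step 1: +2 new -> 3 infected
Step 2: +2 new -> 5 infected
Step 3: +3 new -> 8 infected
Step 4: +4 new -> 12 infected
Step 5: +6 new -> 18 infected
Step 6: +6 new -> 24 infected
Step 7: +5 new -> 29 infected
Step 8: +2 new -> 31 infected
Step 9: +2 new -> 33 infected
Step 10: +2 new -> 35 infected
Step 11: +3 new -> 38 infected
Step 12: +2 new -> 40 infected
Step 13: +1 new -> 41 infected
Step 14: +1 new -> 42 infected
Step 15: +0 new -> 42 infected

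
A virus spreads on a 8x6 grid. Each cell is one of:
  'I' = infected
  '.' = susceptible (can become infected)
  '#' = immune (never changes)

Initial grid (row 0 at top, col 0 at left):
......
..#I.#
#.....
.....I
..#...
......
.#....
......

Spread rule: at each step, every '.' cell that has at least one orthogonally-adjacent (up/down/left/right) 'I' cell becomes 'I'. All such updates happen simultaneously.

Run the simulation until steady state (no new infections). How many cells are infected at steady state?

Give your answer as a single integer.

Answer: 43

Derivation:
Step 0 (initial): 2 infected
Step 1: +6 new -> 8 infected
Step 2: +7 new -> 15 infected
Step 3: +7 new -> 22 infected
Step 4: +6 new -> 28 infected
Step 5: +6 new -> 34 infected
Step 6: +4 new -> 38 infected
Step 7: +2 new -> 40 infected
Step 8: +2 new -> 42 infected
Step 9: +1 new -> 43 infected
Step 10: +0 new -> 43 infected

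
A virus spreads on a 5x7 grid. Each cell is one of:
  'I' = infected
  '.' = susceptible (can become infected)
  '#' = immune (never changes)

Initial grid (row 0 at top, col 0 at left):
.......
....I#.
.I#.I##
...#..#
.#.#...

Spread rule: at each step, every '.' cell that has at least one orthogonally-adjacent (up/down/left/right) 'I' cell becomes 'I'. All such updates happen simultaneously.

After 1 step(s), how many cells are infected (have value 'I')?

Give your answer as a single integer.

Answer: 10

Derivation:
Step 0 (initial): 3 infected
Step 1: +7 new -> 10 infected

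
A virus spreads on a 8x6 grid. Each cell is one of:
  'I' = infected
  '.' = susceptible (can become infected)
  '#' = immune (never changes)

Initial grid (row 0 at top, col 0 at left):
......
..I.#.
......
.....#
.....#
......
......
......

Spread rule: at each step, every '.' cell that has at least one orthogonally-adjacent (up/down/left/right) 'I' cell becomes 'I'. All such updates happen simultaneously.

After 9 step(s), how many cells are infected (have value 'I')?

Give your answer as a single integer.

Step 0 (initial): 1 infected
Step 1: +4 new -> 5 infected
Step 2: +6 new -> 11 infected
Step 3: +7 new -> 18 infected
Step 4: +7 new -> 25 infected
Step 5: +6 new -> 31 infected
Step 6: +5 new -> 36 infected
Step 7: +5 new -> 41 infected
Step 8: +3 new -> 44 infected
Step 9: +1 new -> 45 infected

Answer: 45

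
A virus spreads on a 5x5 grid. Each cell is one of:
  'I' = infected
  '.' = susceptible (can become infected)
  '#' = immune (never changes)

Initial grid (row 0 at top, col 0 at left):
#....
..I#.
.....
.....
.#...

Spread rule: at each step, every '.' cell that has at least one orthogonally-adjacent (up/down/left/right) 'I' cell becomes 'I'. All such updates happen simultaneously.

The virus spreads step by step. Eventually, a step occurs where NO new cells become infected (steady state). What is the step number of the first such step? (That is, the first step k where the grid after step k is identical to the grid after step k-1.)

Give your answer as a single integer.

Step 0 (initial): 1 infected
Step 1: +3 new -> 4 infected
Step 2: +6 new -> 10 infected
Step 3: +6 new -> 16 infected
Step 4: +4 new -> 20 infected
Step 5: +2 new -> 22 infected
Step 6: +0 new -> 22 infected

Answer: 6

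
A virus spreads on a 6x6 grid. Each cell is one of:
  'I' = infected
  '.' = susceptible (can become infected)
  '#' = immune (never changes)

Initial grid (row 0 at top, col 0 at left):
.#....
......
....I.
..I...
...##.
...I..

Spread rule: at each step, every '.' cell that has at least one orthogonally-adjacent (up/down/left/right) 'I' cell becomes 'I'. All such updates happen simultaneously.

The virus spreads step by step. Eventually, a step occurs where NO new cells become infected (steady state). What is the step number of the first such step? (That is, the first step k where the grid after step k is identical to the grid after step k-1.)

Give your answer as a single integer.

Step 0 (initial): 3 infected
Step 1: +10 new -> 13 infected
Step 2: +10 new -> 23 infected
Step 3: +8 new -> 31 infected
Step 4: +1 new -> 32 infected
Step 5: +1 new -> 33 infected
Step 6: +0 new -> 33 infected

Answer: 6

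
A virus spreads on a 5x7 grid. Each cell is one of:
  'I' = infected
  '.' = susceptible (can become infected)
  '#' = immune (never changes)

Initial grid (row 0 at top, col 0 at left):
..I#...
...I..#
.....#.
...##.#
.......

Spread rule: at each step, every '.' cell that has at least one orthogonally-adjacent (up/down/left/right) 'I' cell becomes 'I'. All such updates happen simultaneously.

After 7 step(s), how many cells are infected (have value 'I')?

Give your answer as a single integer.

Step 0 (initial): 2 infected
Step 1: +4 new -> 6 infected
Step 2: +6 new -> 12 infected
Step 3: +4 new -> 16 infected
Step 4: +4 new -> 20 infected
Step 5: +3 new -> 23 infected
Step 6: +2 new -> 25 infected
Step 7: +1 new -> 26 infected

Answer: 26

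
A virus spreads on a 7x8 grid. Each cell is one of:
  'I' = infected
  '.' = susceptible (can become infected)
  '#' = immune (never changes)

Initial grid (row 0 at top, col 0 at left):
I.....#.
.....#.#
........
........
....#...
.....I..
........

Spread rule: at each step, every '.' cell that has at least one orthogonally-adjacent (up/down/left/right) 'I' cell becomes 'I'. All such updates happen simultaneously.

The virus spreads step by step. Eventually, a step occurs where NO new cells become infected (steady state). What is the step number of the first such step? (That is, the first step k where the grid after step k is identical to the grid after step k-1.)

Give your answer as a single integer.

Answer: 7

Derivation:
Step 0 (initial): 2 infected
Step 1: +6 new -> 8 infected
Step 2: +9 new -> 17 infected
Step 3: +12 new -> 29 infected
Step 4: +12 new -> 41 infected
Step 5: +9 new -> 50 infected
Step 6: +1 new -> 51 infected
Step 7: +0 new -> 51 infected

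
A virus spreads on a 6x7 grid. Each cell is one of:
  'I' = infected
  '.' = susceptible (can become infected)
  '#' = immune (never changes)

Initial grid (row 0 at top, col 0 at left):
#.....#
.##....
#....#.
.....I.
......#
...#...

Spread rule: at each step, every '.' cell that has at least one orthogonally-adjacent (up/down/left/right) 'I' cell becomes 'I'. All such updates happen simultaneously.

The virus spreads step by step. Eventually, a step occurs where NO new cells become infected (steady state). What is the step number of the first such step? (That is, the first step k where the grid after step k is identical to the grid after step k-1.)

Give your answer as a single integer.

Answer: 8

Derivation:
Step 0 (initial): 1 infected
Step 1: +3 new -> 4 infected
Step 2: +5 new -> 9 infected
Step 3: +7 new -> 16 infected
Step 4: +6 new -> 22 infected
Step 5: +6 new -> 28 infected
Step 6: +3 new -> 31 infected
Step 7: +2 new -> 33 infected
Step 8: +0 new -> 33 infected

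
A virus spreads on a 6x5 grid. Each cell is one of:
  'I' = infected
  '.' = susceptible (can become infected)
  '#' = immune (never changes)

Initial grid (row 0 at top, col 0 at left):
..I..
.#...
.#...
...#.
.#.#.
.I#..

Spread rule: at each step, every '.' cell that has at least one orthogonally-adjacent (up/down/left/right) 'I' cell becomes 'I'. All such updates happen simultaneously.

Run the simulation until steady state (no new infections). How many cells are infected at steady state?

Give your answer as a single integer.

Step 0 (initial): 2 infected
Step 1: +4 new -> 6 infected
Step 2: +5 new -> 11 infected
Step 3: +5 new -> 16 infected
Step 4: +4 new -> 20 infected
Step 5: +1 new -> 21 infected
Step 6: +1 new -> 22 infected
Step 7: +1 new -> 23 infected
Step 8: +1 new -> 24 infected
Step 9: +0 new -> 24 infected

Answer: 24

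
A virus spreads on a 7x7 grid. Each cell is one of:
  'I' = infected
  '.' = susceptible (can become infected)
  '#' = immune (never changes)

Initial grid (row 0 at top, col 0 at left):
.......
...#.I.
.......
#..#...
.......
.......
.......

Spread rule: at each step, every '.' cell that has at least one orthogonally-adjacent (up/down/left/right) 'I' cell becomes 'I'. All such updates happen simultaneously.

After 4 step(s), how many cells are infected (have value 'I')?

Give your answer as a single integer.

Step 0 (initial): 1 infected
Step 1: +4 new -> 5 infected
Step 2: +5 new -> 10 infected
Step 3: +5 new -> 15 infected
Step 4: +5 new -> 20 infected

Answer: 20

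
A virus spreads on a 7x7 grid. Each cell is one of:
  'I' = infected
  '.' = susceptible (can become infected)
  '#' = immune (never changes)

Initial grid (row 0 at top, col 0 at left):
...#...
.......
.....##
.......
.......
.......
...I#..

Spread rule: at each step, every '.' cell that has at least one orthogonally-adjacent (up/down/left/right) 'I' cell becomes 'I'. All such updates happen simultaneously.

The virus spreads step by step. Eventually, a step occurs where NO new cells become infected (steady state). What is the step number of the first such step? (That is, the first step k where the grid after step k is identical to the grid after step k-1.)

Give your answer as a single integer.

Answer: 10

Derivation:
Step 0 (initial): 1 infected
Step 1: +2 new -> 3 infected
Step 2: +4 new -> 7 infected
Step 3: +6 new -> 13 infected
Step 4: +8 new -> 21 infected
Step 5: +8 new -> 29 infected
Step 6: +5 new -> 34 infected
Step 7: +5 new -> 39 infected
Step 8: +4 new -> 43 infected
Step 9: +2 new -> 45 infected
Step 10: +0 new -> 45 infected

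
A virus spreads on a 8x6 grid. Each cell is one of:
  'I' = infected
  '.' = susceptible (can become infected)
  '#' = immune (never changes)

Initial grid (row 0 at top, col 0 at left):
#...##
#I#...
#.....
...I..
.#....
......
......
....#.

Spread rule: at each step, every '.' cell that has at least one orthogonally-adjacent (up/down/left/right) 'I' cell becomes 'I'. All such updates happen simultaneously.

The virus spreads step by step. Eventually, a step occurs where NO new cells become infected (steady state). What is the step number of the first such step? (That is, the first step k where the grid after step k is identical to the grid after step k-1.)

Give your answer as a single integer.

Answer: 8

Derivation:
Step 0 (initial): 2 infected
Step 1: +6 new -> 8 infected
Step 2: +9 new -> 17 infected
Step 3: +8 new -> 25 infected
Step 4: +7 new -> 32 infected
Step 5: +4 new -> 36 infected
Step 6: +3 new -> 39 infected
Step 7: +1 new -> 40 infected
Step 8: +0 new -> 40 infected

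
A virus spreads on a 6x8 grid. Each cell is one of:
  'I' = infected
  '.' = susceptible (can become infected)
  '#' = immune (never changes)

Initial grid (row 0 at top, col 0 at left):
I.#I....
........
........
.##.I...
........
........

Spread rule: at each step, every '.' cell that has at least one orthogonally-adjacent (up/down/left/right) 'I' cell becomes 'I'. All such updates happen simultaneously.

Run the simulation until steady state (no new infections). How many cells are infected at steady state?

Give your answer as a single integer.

Answer: 45

Derivation:
Step 0 (initial): 3 infected
Step 1: +8 new -> 11 infected
Step 2: +11 new -> 22 infected
Step 3: +11 new -> 33 infected
Step 4: +8 new -> 41 infected
Step 5: +4 new -> 45 infected
Step 6: +0 new -> 45 infected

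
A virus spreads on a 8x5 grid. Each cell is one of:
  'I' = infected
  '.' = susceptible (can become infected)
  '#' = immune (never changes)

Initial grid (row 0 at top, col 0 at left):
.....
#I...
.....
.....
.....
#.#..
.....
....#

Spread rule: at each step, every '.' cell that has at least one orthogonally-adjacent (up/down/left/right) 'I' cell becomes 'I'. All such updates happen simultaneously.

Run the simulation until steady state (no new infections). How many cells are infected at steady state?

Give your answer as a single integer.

Answer: 36

Derivation:
Step 0 (initial): 1 infected
Step 1: +3 new -> 4 infected
Step 2: +6 new -> 10 infected
Step 3: +6 new -> 16 infected
Step 4: +6 new -> 22 infected
Step 5: +3 new -> 25 infected
Step 6: +5 new -> 30 infected
Step 7: +4 new -> 34 infected
Step 8: +2 new -> 36 infected
Step 9: +0 new -> 36 infected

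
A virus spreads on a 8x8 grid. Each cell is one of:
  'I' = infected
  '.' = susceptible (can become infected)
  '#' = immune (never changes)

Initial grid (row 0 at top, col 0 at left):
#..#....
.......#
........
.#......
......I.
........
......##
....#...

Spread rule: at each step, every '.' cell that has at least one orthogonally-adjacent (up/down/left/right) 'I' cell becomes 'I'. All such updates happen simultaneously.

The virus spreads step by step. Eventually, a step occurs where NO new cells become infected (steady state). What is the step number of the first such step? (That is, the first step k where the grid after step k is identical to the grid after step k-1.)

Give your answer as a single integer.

Step 0 (initial): 1 infected
Step 1: +4 new -> 5 infected
Step 2: +6 new -> 11 infected
Step 3: +7 new -> 18 infected
Step 4: +8 new -> 26 infected
Step 5: +9 new -> 35 infected
Step 6: +8 new -> 43 infected
Step 7: +6 new -> 49 infected
Step 8: +5 new -> 54 infected
Step 9: +3 new -> 57 infected
Step 10: +0 new -> 57 infected

Answer: 10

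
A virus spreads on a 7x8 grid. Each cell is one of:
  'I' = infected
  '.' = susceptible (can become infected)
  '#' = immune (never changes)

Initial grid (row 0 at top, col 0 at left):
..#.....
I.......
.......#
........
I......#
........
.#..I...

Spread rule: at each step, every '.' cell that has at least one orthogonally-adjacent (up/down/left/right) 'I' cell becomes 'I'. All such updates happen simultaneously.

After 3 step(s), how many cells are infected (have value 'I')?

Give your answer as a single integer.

Answer: 33

Derivation:
Step 0 (initial): 3 infected
Step 1: +9 new -> 12 infected
Step 2: +12 new -> 24 infected
Step 3: +9 new -> 33 infected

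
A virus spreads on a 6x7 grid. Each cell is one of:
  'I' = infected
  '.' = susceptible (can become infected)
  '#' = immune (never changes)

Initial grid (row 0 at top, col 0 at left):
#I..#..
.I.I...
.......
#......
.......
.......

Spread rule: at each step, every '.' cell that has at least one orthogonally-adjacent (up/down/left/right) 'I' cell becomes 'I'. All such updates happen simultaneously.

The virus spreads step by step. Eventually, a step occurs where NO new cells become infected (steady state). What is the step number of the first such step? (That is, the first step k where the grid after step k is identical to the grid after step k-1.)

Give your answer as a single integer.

Step 0 (initial): 3 infected
Step 1: +7 new -> 10 infected
Step 2: +6 new -> 16 infected
Step 3: +7 new -> 23 infected
Step 4: +8 new -> 31 infected
Step 5: +5 new -> 36 infected
Step 6: +2 new -> 38 infected
Step 7: +1 new -> 39 infected
Step 8: +0 new -> 39 infected

Answer: 8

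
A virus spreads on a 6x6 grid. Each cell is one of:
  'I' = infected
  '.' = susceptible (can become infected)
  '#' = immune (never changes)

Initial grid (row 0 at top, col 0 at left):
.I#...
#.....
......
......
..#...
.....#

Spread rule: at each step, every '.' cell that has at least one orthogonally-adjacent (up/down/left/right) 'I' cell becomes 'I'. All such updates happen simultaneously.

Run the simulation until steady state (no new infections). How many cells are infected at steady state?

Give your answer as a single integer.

Answer: 32

Derivation:
Step 0 (initial): 1 infected
Step 1: +2 new -> 3 infected
Step 2: +2 new -> 5 infected
Step 3: +4 new -> 9 infected
Step 4: +6 new -> 15 infected
Step 5: +6 new -> 21 infected
Step 6: +6 new -> 27 infected
Step 7: +3 new -> 30 infected
Step 8: +2 new -> 32 infected
Step 9: +0 new -> 32 infected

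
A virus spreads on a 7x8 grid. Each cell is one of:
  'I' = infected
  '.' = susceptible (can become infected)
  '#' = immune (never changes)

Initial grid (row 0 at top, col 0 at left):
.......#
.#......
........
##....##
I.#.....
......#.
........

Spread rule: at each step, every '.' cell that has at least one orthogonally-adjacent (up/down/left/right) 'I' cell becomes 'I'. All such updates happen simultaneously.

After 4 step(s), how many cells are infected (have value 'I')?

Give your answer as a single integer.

Answer: 9

Derivation:
Step 0 (initial): 1 infected
Step 1: +2 new -> 3 infected
Step 2: +2 new -> 5 infected
Step 3: +2 new -> 7 infected
Step 4: +2 new -> 9 infected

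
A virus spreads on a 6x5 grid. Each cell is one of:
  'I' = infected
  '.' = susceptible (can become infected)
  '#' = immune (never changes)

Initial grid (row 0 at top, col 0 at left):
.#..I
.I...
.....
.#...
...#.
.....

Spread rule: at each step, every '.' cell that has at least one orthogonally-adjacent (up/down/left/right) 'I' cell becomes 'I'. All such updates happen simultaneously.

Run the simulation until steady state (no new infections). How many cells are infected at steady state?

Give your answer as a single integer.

Answer: 27

Derivation:
Step 0 (initial): 2 infected
Step 1: +5 new -> 7 infected
Step 2: +6 new -> 13 infected
Step 3: +4 new -> 17 infected
Step 4: +4 new -> 21 infected
Step 5: +4 new -> 25 infected
Step 6: +2 new -> 27 infected
Step 7: +0 new -> 27 infected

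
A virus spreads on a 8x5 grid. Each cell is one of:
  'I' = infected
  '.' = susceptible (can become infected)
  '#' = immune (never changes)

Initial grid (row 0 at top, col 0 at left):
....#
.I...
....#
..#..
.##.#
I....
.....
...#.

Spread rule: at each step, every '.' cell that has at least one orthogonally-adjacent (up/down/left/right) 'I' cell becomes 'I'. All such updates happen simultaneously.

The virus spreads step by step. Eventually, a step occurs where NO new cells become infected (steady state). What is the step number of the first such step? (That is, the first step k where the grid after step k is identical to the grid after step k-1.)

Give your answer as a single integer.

Answer: 7

Derivation:
Step 0 (initial): 2 infected
Step 1: +7 new -> 9 infected
Step 2: +10 new -> 19 infected
Step 3: +6 new -> 25 infected
Step 4: +5 new -> 30 infected
Step 5: +2 new -> 32 infected
Step 6: +1 new -> 33 infected
Step 7: +0 new -> 33 infected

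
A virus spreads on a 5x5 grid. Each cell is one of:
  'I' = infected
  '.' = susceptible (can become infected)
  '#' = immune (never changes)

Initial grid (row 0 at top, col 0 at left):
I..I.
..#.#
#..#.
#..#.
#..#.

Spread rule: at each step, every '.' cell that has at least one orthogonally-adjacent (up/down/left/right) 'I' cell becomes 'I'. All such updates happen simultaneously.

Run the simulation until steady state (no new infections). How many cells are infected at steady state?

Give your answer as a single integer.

Answer: 14

Derivation:
Step 0 (initial): 2 infected
Step 1: +5 new -> 7 infected
Step 2: +1 new -> 8 infected
Step 3: +1 new -> 9 infected
Step 4: +2 new -> 11 infected
Step 5: +2 new -> 13 infected
Step 6: +1 new -> 14 infected
Step 7: +0 new -> 14 infected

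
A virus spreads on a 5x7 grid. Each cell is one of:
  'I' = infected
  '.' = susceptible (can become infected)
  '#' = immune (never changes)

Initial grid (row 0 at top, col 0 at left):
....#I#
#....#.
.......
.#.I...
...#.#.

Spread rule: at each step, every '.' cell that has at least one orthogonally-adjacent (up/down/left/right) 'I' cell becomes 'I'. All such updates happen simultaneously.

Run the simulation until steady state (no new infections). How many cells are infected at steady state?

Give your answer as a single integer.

Answer: 28

Derivation:
Step 0 (initial): 2 infected
Step 1: +3 new -> 5 infected
Step 2: +6 new -> 11 infected
Step 3: +7 new -> 18 infected
Step 4: +6 new -> 24 infected
Step 5: +3 new -> 27 infected
Step 6: +1 new -> 28 infected
Step 7: +0 new -> 28 infected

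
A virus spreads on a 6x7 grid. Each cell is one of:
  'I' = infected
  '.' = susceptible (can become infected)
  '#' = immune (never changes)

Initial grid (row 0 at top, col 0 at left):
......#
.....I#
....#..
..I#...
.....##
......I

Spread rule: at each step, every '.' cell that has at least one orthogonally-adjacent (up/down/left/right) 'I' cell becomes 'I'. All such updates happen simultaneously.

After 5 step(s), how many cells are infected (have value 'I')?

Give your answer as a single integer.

Answer: 36

Derivation:
Step 0 (initial): 3 infected
Step 1: +7 new -> 10 infected
Step 2: +12 new -> 22 infected
Step 3: +10 new -> 32 infected
Step 4: +3 new -> 35 infected
Step 5: +1 new -> 36 infected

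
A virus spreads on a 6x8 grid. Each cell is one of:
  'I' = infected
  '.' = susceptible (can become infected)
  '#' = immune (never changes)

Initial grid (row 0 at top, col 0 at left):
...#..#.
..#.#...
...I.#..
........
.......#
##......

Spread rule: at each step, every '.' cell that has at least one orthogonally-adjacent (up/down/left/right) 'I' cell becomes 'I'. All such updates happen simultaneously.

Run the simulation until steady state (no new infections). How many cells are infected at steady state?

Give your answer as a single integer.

Answer: 40

Derivation:
Step 0 (initial): 1 infected
Step 1: +4 new -> 5 infected
Step 2: +4 new -> 9 infected
Step 3: +7 new -> 16 infected
Step 4: +8 new -> 24 infected
Step 5: +7 new -> 31 infected
Step 6: +3 new -> 34 infected
Step 7: +3 new -> 37 infected
Step 8: +2 new -> 39 infected
Step 9: +1 new -> 40 infected
Step 10: +0 new -> 40 infected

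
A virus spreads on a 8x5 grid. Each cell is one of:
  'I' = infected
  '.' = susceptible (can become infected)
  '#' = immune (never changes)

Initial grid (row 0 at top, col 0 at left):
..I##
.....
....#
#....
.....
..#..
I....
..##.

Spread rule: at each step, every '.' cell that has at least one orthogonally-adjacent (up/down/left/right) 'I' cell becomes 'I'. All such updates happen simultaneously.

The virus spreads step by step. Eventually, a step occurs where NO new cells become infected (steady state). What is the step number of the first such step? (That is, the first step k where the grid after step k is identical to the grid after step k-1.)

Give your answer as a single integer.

Answer: 7

Derivation:
Step 0 (initial): 2 infected
Step 1: +5 new -> 7 infected
Step 2: +8 new -> 15 infected
Step 3: +7 new -> 22 infected
Step 4: +6 new -> 28 infected
Step 5: +4 new -> 32 infected
Step 6: +1 new -> 33 infected
Step 7: +0 new -> 33 infected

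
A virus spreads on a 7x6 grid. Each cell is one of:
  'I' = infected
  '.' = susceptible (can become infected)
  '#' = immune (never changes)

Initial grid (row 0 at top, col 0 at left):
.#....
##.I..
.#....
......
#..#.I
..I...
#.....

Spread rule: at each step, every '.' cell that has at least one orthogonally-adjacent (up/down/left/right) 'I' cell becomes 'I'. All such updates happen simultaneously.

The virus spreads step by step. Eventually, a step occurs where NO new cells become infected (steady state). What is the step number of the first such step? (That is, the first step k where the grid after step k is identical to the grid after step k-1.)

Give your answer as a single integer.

Step 0 (initial): 3 infected
Step 1: +11 new -> 14 infected
Step 2: +15 new -> 29 infected
Step 3: +3 new -> 32 infected
Step 4: +1 new -> 33 infected
Step 5: +1 new -> 34 infected
Step 6: +0 new -> 34 infected

Answer: 6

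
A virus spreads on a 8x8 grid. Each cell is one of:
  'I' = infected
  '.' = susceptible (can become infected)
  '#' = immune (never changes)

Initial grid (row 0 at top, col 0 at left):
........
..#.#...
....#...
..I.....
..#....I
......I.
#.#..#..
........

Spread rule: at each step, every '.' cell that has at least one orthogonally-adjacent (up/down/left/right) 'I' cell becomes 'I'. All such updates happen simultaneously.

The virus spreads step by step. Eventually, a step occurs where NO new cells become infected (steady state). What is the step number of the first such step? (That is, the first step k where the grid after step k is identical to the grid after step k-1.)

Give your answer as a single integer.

Answer: 7

Derivation:
Step 0 (initial): 3 infected
Step 1: +8 new -> 11 infected
Step 2: +12 new -> 23 infected
Step 3: +13 new -> 36 infected
Step 4: +11 new -> 47 infected
Step 5: +7 new -> 54 infected
Step 6: +3 new -> 57 infected
Step 7: +0 new -> 57 infected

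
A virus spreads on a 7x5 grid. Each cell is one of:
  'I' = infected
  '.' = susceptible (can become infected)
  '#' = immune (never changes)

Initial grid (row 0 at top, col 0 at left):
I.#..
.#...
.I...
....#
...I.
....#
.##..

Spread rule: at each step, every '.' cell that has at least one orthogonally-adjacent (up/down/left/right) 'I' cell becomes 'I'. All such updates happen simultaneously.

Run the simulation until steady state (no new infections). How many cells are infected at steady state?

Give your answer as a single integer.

Step 0 (initial): 3 infected
Step 1: +9 new -> 12 infected
Step 2: +7 new -> 19 infected
Step 3: +5 new -> 24 infected
Step 4: +3 new -> 27 infected
Step 5: +2 new -> 29 infected
Step 6: +0 new -> 29 infected

Answer: 29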